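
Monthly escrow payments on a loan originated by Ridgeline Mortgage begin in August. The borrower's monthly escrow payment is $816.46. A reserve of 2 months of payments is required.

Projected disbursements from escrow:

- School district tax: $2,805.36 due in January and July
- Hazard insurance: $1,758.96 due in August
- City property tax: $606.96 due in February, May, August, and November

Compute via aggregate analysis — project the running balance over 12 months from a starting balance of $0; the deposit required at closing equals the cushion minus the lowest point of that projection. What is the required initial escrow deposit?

$3,182.38

Cushion = 2 × $816.46 = $1,632.92
Trial balance (start $0, +$816.46 each month, − disbursements):
  Aug: +$816.46 − $2,365.92 → -$1,549.46
  Sep: +$816.46 → -$733.00
  Oct: +$816.46 → $83.46
  Nov: +$816.46 − $606.96 → $292.96
  Dec: +$816.46 → $1,109.42
  Jan: +$816.46 − $2,805.36 → -$879.48
  Feb: +$816.46 − $606.96 → -$669.98
  Mar: +$816.46 → $146.48
  Apr: +$816.46 → $962.94
  May: +$816.46 − $606.96 → $1,172.44
  Jun: +$816.46 → $1,988.90
  Jul: +$816.46 − $2,805.36 → $0.00
Lowest trial balance = -$1,549.46 (Aug)
Initial deposit = cushion − low point = $1,632.92 − (-$1,549.46) = $3,182.38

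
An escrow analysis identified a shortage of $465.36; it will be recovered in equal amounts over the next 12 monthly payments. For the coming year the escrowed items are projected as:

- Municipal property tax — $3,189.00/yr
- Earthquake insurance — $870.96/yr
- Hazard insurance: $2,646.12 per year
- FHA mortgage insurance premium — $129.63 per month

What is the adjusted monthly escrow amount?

$727.25

Municipal property tax: $3,189.00
Earthquake insurance: $870.96
Hazard insurance: $2,646.12
FHA mortgage insurance premium: $129.63 × 12 = $1,555.56
Annual escrow total = $3,189.00 + $870.96 + $2,646.12 + $1,555.56 = $8,261.64
Base monthly escrow = $8,261.64 / 12 = $688.47
Shortage spread = $465.36 ÷ 12 = $38.78/mo
New monthly escrow = $688.47 + $38.78 = $727.25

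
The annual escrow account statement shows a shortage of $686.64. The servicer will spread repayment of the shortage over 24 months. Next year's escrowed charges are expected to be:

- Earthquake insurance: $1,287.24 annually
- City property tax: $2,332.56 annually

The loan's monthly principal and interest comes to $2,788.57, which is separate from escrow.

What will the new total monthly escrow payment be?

$330.26

Earthquake insurance = $1,287.24 per year
City property tax = $2,332.56 per year
Total per year = $3,619.80
Base monthly escrow = $3,619.80 / 12 = $301.65
Shortage spread = $686.64 ÷ 24 = $28.61/mo
Adjusted monthly = $301.65 + $28.61 = $330.26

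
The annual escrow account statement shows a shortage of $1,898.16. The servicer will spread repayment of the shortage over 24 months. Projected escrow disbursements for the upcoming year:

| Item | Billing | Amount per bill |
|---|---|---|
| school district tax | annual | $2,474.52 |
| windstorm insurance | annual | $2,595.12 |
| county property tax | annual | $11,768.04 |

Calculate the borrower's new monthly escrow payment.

$1,482.23

School district tax = $2,474.52/yr
Windstorm insurance = $2,595.12/yr
County property tax = $11,768.04/yr
Total annual escrow = $2,474.52 + $2,595.12 + $11,768.04 = $16,837.68
Base monthly escrow = $16,837.68 / 12 = $1,403.14
Monthly shortage recovery: $1,898.16 / 24 = $79.09
Adjusted monthly = $1,403.14 + $79.09 = $1,482.23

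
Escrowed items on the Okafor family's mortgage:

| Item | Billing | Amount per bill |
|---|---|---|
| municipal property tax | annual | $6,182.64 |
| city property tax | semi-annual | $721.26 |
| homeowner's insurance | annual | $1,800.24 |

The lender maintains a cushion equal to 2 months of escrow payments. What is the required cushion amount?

Municipal property tax: $6,182.64 per year
City property tax: $721.26 × 2 = $1,442.52 per year
Homeowner's insurance: $1,800.24 per year
Combined annual = $6,182.64 + $1,442.52 + $1,800.24 = $9,425.40
Base monthly escrow = $9,425.40 / 12 = $785.45
Cushion = 2 × $785.45 = $1,570.90

$1,570.90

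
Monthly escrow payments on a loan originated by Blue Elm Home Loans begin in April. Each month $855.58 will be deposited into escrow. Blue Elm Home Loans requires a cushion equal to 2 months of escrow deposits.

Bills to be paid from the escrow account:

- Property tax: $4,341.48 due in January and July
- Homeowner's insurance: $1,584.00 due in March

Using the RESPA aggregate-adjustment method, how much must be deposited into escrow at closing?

Cushion = 2 × $855.58 = $1,711.16
Trial balance (start $0, +$855.58 each month, − disbursements):
  Apr: +$855.58 → $855.58
  May: +$855.58 → $1,711.16
  Jun: +$855.58 → $2,566.74
  Jul: +$855.58 − $4,341.48 → -$919.16
  Aug: +$855.58 → -$63.58
  Sep: +$855.58 → $792.00
  Oct: +$855.58 → $1,647.58
  Nov: +$855.58 → $2,503.16
  Dec: +$855.58 → $3,358.74
  Jan: +$855.58 − $4,341.48 → -$127.16
  Feb: +$855.58 → $728.42
  Mar: +$855.58 − $1,584.00 → $0.00
Lowest trial balance = -$919.16 (Jul)
Initial deposit = cushion − low point = $1,711.16 − (-$919.16) = $2,630.32

$2,630.32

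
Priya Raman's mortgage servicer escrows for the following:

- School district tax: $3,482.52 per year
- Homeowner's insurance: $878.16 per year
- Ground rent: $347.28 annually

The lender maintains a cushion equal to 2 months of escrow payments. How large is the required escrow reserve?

School district tax = $3,482.52 annually
Homeowner's insurance = $878.16 annually
Ground rent = $347.28 annually
Total per year = $3,482.52 + $878.16 + $347.28 = $4,707.96
Per month = $4,707.96 / 12 = $392.33
Cushion = 2 × $392.33 = $784.66

$784.66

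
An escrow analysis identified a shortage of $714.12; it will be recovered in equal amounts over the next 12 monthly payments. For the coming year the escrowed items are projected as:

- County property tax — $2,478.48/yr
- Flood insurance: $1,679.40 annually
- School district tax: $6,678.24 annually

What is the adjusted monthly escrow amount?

$962.52

County property tax = $2,478.48
Flood insurance = $1,679.40
School district tax = $6,678.24
Total annual escrow = $2,478.48 + $1,679.40 + $6,678.24 = $10,836.12
Monthly = $10,836.12 ÷ 12 = $903.01
Monthly shortage recovery: $714.12 / 12 = $59.51
Adjusted monthly = $903.01 + $59.51 = $962.52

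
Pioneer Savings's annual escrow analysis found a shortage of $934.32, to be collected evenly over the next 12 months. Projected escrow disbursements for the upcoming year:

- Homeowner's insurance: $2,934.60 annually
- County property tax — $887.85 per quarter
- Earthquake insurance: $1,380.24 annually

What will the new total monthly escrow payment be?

Homeowner's insurance: $2,934.60/yr
County property tax: $887.85 × 4 = $3,551.40/yr
Earthquake insurance: $1,380.24/yr
Total annual escrow = $7,866.24
Base monthly escrow = $7,866.24 / 12 = $655.52
Monthly shortage recovery: $934.32 ÷ 12 = $77.86
New monthly escrow = $655.52 + $77.86 = $733.38

$733.38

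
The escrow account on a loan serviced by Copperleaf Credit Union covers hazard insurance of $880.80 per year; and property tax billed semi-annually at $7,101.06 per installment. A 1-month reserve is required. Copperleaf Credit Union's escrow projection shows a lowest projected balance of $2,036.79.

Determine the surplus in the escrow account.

Hazard insurance: $880.80/yr
Property tax: $7,101.06 × 2 = $14,202.12/yr
Total per year = $880.80 + $14,202.12 = $15,082.92
Monthly escrow = $15,082.92 ÷ 12 = $1,256.91
Cushion = 1 × $1,256.91 = $1,256.91
Excess over cushion: $2,036.79 − $1,256.91 = $779.88

$779.88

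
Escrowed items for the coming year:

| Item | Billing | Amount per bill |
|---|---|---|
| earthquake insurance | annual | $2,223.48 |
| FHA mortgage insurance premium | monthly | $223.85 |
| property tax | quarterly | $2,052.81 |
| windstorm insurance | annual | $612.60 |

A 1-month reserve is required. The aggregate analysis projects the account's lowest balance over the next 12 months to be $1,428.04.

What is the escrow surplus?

$283.58

Earthquake insurance: $2,223.48/yr
FHA mortgage insurance premium: $223.85 × 12 = $2,686.20/yr
Property tax: $2,052.81 × 4 = $8,211.24/yr
Windstorm insurance: $612.60/yr
Yearly total = $2,223.48 + $2,686.20 + $8,211.24 + $612.60 = $13,733.52
Base monthly escrow = $13,733.52 / 12 = $1,144.46
Cushion = 1 × $1,144.46 = $1,144.46
Surplus = $1,428.04 − $1,144.46 = $283.58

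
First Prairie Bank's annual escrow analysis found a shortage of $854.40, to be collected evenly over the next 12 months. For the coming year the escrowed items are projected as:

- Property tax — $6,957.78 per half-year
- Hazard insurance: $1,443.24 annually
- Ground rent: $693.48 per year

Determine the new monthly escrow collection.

$1,408.89

Property tax = $6,957.78 × 2 = $13,915.56 per year
Hazard insurance = $1,443.24 per year
Ground rent = $693.48 per year
Annual escrow total = $16,052.28
Per month = $16,052.28 ÷ 12 = $1,337.69
Shortage per month = $854.40 ÷ 12 = $71.20
New monthly escrow = $1,337.69 + $71.20 = $1,408.89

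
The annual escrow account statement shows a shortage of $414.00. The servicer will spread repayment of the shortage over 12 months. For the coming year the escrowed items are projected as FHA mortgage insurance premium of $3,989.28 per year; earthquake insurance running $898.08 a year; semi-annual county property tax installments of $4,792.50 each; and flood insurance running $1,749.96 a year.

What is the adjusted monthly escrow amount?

$1,386.36

FHA mortgage insurance premium — $3,989.28 per year
Earthquake insurance — $898.08 per year
County property tax — $4,792.50 × 2 = $9,585.00 per year
Flood insurance — $1,749.96 per year
Yearly total = $3,989.28 + $898.08 + $9,585.00 + $1,749.96 = $16,222.32
Base monthly escrow = $16,222.32 ÷ 12 = $1,351.86
Shortage per month = $414.00 / 12 = $34.50
New monthly escrow = $1,351.86 + $34.50 = $1,386.36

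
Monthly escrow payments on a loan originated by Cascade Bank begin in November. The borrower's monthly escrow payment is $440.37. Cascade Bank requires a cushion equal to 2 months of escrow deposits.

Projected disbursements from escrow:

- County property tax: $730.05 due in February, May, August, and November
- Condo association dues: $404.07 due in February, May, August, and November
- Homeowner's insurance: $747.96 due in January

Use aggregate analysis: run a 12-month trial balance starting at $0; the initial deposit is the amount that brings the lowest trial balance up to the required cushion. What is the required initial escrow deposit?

Cushion = 2 × $440.37 = $880.74
Trial balance (start $0, +$440.37 each month, − disbursements):
  Nov: +$440.37 − $1,134.12 → -$693.75
  Dec: +$440.37 → -$253.38
  Jan: +$440.37 − $747.96 → -$560.97
  Feb: +$440.37 − $1,134.12 → -$1,254.72
  Mar: +$440.37 → -$814.35
  Apr: +$440.37 → -$373.98
  May: +$440.37 − $1,134.12 → -$1,067.73
  Jun: +$440.37 → -$627.36
  Jul: +$440.37 → -$186.99
  Aug: +$440.37 − $1,134.12 → -$880.74
  Sep: +$440.37 → -$440.37
  Oct: +$440.37 → $0.00
Lowest trial balance = -$1,254.72 (Feb)
Initial deposit = cushion − low point = $880.74 − (-$1,254.72) = $2,135.46

$2,135.46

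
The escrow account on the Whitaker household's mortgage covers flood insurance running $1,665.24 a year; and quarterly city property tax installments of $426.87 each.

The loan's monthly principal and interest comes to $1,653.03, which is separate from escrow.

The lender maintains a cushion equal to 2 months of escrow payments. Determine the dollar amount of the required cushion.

Flood insurance — $1,665.24 annually
City property tax — $426.87 × 4 = $1,707.48 annually
Total per year = $3,372.72
Monthly escrow = $3,372.72 / 12 = $281.06
Cushion = 2 × $281.06 = $562.12

$562.12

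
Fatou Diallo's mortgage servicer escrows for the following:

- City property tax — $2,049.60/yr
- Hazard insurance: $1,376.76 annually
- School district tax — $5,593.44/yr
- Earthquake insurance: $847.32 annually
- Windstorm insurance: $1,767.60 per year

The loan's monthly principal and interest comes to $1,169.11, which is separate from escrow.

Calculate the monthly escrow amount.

$969.56

City property tax — $2,049.60/yr
Hazard insurance — $1,376.76/yr
School district tax — $5,593.44/yr
Earthquake insurance — $847.32/yr
Windstorm insurance — $1,767.60/yr
Total annual escrow = $11,634.72
Per month = $11,634.72 ÷ 12 = $969.56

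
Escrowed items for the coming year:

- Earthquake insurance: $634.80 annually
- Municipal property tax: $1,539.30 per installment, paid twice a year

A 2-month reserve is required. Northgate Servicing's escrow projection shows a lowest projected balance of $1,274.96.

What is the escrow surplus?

$656.06

Earthquake insurance — $634.80
Municipal property tax — $1,539.30 × 2 = $3,078.60
Annual escrow total = $3,713.40
Monthly = $3,713.40 / 12 = $309.45
Cushion = 2 × $309.45 = $618.90
Excess over cushion: $1,274.96 − $618.90 = $656.06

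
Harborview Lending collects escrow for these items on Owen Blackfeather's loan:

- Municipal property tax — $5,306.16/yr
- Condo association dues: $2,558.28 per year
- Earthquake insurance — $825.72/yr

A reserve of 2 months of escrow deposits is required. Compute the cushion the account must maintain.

Municipal property tax = $5,306.16 annually
Condo association dues = $2,558.28 annually
Earthquake insurance = $825.72 annually
Annual escrow total = $8,690.16
Monthly = $8,690.16 ÷ 12 = $724.18
Cushion = 2 × $724.18 = $1,448.36

$1,448.36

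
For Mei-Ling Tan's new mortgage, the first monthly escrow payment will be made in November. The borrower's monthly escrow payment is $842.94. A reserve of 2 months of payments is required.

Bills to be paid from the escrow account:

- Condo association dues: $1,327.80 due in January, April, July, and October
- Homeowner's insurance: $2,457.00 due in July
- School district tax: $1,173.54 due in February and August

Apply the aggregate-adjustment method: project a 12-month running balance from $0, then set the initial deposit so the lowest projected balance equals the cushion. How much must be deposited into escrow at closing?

Cushion = 2 × $842.94 = $1,685.88
Trial balance (start $0, +$842.94 each month, − disbursements):
  Nov: +$842.94 → $842.94
  Dec: +$842.94 → $1,685.88
  Jan: +$842.94 − $1,327.80 → $1,201.02
  Feb: +$842.94 − $1,173.54 → $870.42
  Mar: +$842.94 → $1,713.36
  Apr: +$842.94 − $1,327.80 → $1,228.50
  May: +$842.94 → $2,071.44
  Jun: +$842.94 → $2,914.38
  Jul: +$842.94 − $3,784.80 → -$27.48
  Aug: +$842.94 − $1,173.54 → -$358.08
  Sep: +$842.94 → $484.86
  Oct: +$842.94 − $1,327.80 → $0.00
Lowest trial balance = -$358.08 (Aug)
Initial deposit = cushion − low point = $1,685.88 − (-$358.08) = $2,043.96

$2,043.96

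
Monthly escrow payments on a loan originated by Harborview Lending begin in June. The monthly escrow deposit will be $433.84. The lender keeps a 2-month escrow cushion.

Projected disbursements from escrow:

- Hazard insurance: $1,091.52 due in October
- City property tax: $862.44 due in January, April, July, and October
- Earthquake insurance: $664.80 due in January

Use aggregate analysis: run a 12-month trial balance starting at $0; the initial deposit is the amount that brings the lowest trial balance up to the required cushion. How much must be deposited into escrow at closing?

Cushion = 2 × $433.84 = $867.68
Trial balance (start $0, +$433.84 each month, − disbursements):
  Jun: +$433.84 → $433.84
  Jul: +$433.84 − $862.44 → $5.24
  Aug: +$433.84 → $439.08
  Sep: +$433.84 → $872.92
  Oct: +$433.84 − $1,953.96 → -$647.20
  Nov: +$433.84 → -$213.36
  Dec: +$433.84 → $220.48
  Jan: +$433.84 − $1,527.24 → -$872.92
  Feb: +$433.84 → -$439.08
  Mar: +$433.84 → -$5.24
  Apr: +$433.84 − $862.44 → -$433.84
  May: +$433.84 → $0.00
Lowest trial balance = -$872.92 (Jan)
Initial deposit = cushion − low point = $867.68 − (-$872.92) = $1,740.60

$1,740.60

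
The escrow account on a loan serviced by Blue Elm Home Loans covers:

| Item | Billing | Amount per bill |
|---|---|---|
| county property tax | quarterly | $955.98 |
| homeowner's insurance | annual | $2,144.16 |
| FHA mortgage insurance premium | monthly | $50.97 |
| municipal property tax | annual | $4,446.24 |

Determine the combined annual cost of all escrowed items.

County property tax: $955.98 × 4 = $3,823.92/yr
Homeowner's insurance: $2,144.16/yr
FHA mortgage insurance premium: $50.97 × 12 = $611.64/yr
Municipal property tax: $4,446.24/yr
Total annual escrow = $3,823.92 + $2,144.16 + $611.64 + $4,446.24 = $11,025.96

$11,025.96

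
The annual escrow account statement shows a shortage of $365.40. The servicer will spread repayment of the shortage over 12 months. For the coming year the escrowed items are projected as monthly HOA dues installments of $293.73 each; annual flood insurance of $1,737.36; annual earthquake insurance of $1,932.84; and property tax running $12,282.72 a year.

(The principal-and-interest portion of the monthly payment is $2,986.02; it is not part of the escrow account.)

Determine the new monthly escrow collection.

HOA dues: $293.73 × 12 = $3,524.76
Flood insurance: $1,737.36
Earthquake insurance: $1,932.84
Property tax: $12,282.72
Total per year = $3,524.76 + $1,737.36 + $1,932.84 + $12,282.72 = $19,477.68
Monthly = $19,477.68 ÷ 12 = $1,623.14
Monthly shortage recovery: $365.40 ÷ 12 = $30.45
New monthly escrow = $1,623.14 + $30.45 = $1,653.59

$1,653.59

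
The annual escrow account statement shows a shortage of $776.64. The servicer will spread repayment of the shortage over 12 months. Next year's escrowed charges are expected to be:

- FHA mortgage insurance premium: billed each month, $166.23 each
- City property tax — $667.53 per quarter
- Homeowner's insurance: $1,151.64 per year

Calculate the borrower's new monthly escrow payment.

$549.43

FHA mortgage insurance premium = $166.23 × 12 = $1,994.76 annually
City property tax = $667.53 × 4 = $2,670.12 annually
Homeowner's insurance = $1,151.64 annually
Total per year = $5,816.52
Per month = $5,816.52 ÷ 12 = $484.71
Shortage per month = $776.64 / 12 = $64.72
Adjusted monthly = $484.71 + $64.72 = $549.43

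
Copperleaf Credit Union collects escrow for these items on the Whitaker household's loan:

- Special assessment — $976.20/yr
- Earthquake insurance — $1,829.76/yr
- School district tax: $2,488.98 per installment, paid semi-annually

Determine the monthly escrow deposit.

$648.66

Special assessment — $976.20 per year
Earthquake insurance — $1,829.76 per year
School district tax — $2,488.98 × 2 = $4,977.96 per year
Total per year = $976.20 + $1,829.76 + $4,977.96 = $7,783.92
Monthly escrow = $7,783.92 ÷ 12 = $648.66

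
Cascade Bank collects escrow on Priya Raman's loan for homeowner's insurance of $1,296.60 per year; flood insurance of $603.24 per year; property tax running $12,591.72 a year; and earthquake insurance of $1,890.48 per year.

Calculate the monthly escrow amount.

$1,365.17

Homeowner's insurance = $1,296.60/yr
Flood insurance = $603.24/yr
Property tax = $12,591.72/yr
Earthquake insurance = $1,890.48/yr
Total annual escrow = $16,382.04
Monthly escrow = $16,382.04 / 12 = $1,365.17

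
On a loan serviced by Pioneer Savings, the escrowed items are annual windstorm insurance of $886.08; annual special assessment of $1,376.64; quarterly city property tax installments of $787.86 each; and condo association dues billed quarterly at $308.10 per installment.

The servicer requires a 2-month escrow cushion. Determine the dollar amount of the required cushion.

$1,107.76

Windstorm insurance = $886.08/yr
Special assessment = $1,376.64/yr
City property tax = $787.86 × 4 = $3,151.44/yr
Condo association dues = $308.10 × 4 = $1,232.40/yr
Annual escrow total = $886.08 + $1,376.64 + $3,151.44 + $1,232.40 = $6,646.56
Base monthly escrow = $6,646.56 / 12 = $553.88
Required cushion = 2 × $553.88 = $1,107.76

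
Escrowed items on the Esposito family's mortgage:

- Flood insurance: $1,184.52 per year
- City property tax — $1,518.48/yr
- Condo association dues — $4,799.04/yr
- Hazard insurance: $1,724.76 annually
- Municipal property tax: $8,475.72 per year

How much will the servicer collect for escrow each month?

Flood insurance = $1,184.52
City property tax = $1,518.48
Condo association dues = $4,799.04
Hazard insurance = $1,724.76
Municipal property tax = $8,475.72
Total per year = $1,184.52 + $1,518.48 + $4,799.04 + $1,724.76 + $8,475.72 = $17,702.52
Monthly escrow = $17,702.52 ÷ 12 = $1,475.21

$1,475.21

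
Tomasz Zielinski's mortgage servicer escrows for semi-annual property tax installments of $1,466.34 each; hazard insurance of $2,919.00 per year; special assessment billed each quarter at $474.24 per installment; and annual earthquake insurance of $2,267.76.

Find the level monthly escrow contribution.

Property tax: $1,466.34 × 2 = $2,932.68/yr
Hazard insurance: $2,919.00/yr
Special assessment: $474.24 × 4 = $1,896.96/yr
Earthquake insurance: $2,267.76/yr
Combined annual = $10,016.40
Base monthly escrow = $10,016.40 ÷ 12 = $834.70

$834.70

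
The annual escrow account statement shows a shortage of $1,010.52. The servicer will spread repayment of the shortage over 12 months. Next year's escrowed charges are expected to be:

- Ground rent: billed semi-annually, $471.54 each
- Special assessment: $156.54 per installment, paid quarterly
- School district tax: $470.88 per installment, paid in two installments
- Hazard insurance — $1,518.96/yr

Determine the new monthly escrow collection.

$420.04

Ground rent: $471.54 × 2 = $943.08 annually
Special assessment: $156.54 × 4 = $626.16 annually
School district tax: $470.88 × 2 = $941.76 annually
Hazard insurance: $1,518.96 annually
Total per year = $4,029.96
Monthly = $4,029.96 / 12 = $335.83
Shortage spread = $1,010.52 ÷ 12 = $84.21/mo
Adjusted monthly = $335.83 + $84.21 = $420.04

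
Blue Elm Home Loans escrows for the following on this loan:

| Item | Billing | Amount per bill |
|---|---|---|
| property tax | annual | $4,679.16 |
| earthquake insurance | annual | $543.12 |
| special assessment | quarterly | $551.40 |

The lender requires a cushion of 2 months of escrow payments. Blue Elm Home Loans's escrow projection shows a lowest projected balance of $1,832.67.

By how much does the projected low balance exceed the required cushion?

Property tax — $4,679.16 per year
Earthquake insurance — $543.12 per year
Special assessment — $551.40 × 4 = $2,205.60 per year
Yearly total = $4,679.16 + $543.12 + $2,205.60 = $7,427.88
Base monthly escrow = $7,427.88 ÷ 12 = $618.99
Required cushion = 2 × $618.99 = $1,237.98
Surplus = $1,832.67 − $1,237.98 = $594.69

$594.69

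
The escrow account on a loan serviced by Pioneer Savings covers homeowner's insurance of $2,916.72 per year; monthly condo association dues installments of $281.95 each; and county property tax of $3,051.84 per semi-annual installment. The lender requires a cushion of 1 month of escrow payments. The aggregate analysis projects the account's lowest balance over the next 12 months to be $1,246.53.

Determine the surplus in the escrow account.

Homeowner's insurance — $2,916.72
Condo association dues — $281.95 × 12 = $3,383.40
County property tax — $3,051.84 × 2 = $6,103.68
Total per year = $2,916.72 + $3,383.40 + $6,103.68 = $12,403.80
Per month = $12,403.80 ÷ 12 = $1,033.65
Cushion = 1 × $1,033.65 = $1,033.65
Surplus = $1,246.53 − $1,033.65 = $212.88

$212.88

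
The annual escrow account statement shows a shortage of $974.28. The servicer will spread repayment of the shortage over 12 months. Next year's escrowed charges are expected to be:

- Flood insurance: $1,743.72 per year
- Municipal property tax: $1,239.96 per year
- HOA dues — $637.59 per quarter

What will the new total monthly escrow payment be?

Flood insurance — $1,743.72 annually
Municipal property tax — $1,239.96 annually
HOA dues — $637.59 × 4 = $2,550.36 annually
Total per year = $5,534.04
Base monthly escrow = $5,534.04 / 12 = $461.17
Shortage per month = $974.28 ÷ 12 = $81.19
New monthly escrow = $461.17 + $81.19 = $542.36

$542.36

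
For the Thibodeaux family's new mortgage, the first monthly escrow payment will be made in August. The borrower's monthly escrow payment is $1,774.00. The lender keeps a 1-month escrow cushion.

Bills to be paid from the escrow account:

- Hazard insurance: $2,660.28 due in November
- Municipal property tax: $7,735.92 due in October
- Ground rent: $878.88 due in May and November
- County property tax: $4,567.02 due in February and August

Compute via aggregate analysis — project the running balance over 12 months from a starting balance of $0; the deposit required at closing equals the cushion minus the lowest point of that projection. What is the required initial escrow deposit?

Cushion = 1 × $1,774.00 = $1,774.00
Trial balance (start $0, +$1,774.00 each month, − disbursements):
  Aug: +$1,774.00 − $4,567.02 → -$2,793.02
  Sep: +$1,774.00 → -$1,019.02
  Oct: +$1,774.00 − $7,735.92 → -$6,980.94
  Nov: +$1,774.00 − $3,539.16 → -$8,746.10
  Dec: +$1,774.00 → -$6,972.10
  Jan: +$1,774.00 → -$5,198.10
  Feb: +$1,774.00 − $4,567.02 → -$7,991.12
  Mar: +$1,774.00 → -$6,217.12
  Apr: +$1,774.00 → -$4,443.12
  May: +$1,774.00 − $878.88 → -$3,548.00
  Jun: +$1,774.00 → -$1,774.00
  Jul: +$1,774.00 → $0.00
Lowest trial balance = -$8,746.10 (Nov)
Initial deposit = cushion − low point = $1,774.00 − (-$8,746.10) = $10,520.10

$10,520.10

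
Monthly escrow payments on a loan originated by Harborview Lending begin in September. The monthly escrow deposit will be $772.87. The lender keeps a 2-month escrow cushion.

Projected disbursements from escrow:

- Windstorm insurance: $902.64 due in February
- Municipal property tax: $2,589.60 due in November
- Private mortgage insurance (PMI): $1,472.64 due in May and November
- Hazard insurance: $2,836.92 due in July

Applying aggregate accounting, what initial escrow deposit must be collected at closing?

Cushion = 2 × $772.87 = $1,545.74
Trial balance (start $0, +$772.87 each month, − disbursements):
  Sep: +$772.87 → $772.87
  Oct: +$772.87 → $1,545.74
  Nov: +$772.87 − $4,062.24 → -$1,743.63
  Dec: +$772.87 → -$970.76
  Jan: +$772.87 → -$197.89
  Feb: +$772.87 − $902.64 → -$327.66
  Mar: +$772.87 → $445.21
  Apr: +$772.87 → $1,218.08
  May: +$772.87 − $1,472.64 → $518.31
  Jun: +$772.87 → $1,291.18
  Jul: +$772.87 − $2,836.92 → -$772.87
  Aug: +$772.87 → $0.00
Lowest trial balance = -$1,743.63 (Nov)
Initial deposit = cushion − low point = $1,545.74 − (-$1,743.63) = $3,289.37

$3,289.37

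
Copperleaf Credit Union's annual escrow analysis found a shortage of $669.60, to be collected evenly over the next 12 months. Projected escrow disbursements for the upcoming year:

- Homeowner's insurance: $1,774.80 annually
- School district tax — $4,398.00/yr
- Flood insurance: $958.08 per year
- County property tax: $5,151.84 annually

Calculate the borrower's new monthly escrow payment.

$1,079.36

Homeowner's insurance = $1,774.80 annually
School district tax = $4,398.00 annually
Flood insurance = $958.08 annually
County property tax = $5,151.84 annually
Total annual escrow = $12,282.72
Per month = $12,282.72 ÷ 12 = $1,023.56
Monthly shortage recovery: $669.60 ÷ 12 = $55.80
Adjusted monthly = $1,023.56 + $55.80 = $1,079.36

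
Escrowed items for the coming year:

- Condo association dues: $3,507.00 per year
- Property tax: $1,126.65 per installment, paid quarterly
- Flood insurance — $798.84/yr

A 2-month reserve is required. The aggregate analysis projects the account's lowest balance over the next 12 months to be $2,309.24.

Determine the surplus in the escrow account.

$840.50

Condo association dues: $3,507.00 annually
Property tax: $1,126.65 × 4 = $4,506.60 annually
Flood insurance: $798.84 annually
Annual escrow total = $8,812.44
Monthly escrow = $8,812.44 ÷ 12 = $734.37
Cushion = 2 × $734.37 = $1,468.74
Excess over cushion: $2,309.24 − $1,468.74 = $840.50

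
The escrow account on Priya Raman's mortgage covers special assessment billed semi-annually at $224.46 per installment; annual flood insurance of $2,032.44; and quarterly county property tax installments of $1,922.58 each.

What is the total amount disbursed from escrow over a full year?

$10,171.68

Special assessment = $224.46 × 2 = $448.92
Flood insurance = $2,032.44
County property tax = $1,922.58 × 4 = $7,690.32
Total annual escrow = $10,171.68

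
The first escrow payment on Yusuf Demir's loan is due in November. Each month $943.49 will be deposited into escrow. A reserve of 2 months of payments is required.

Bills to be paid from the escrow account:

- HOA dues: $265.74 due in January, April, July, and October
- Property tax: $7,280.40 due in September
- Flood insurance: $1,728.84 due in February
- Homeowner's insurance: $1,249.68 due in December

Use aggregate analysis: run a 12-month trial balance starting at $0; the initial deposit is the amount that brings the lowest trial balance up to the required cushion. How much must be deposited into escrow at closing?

$2,564.73

Cushion = 2 × $943.49 = $1,886.98
Trial balance (start $0, +$943.49 each month, − disbursements):
  Nov: +$943.49 → $943.49
  Dec: +$943.49 − $1,249.68 → $637.30
  Jan: +$943.49 − $265.74 → $1,315.05
  Feb: +$943.49 − $1,728.84 → $529.70
  Mar: +$943.49 → $1,473.19
  Apr: +$943.49 − $265.74 → $2,150.94
  May: +$943.49 → $3,094.43
  Jun: +$943.49 → $4,037.92
  Jul: +$943.49 − $265.74 → $4,715.67
  Aug: +$943.49 → $5,659.16
  Sep: +$943.49 − $7,280.40 → -$677.75
  Oct: +$943.49 − $265.74 → $0.00
Lowest trial balance = -$677.75 (Sep)
Initial deposit = cushion − low point = $1,886.98 − (-$677.75) = $2,564.73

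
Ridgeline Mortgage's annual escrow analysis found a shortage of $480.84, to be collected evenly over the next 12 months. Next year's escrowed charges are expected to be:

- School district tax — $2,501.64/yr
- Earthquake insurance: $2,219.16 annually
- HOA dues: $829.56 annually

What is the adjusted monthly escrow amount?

$502.60

School district tax = $2,501.64 per year
Earthquake insurance = $2,219.16 per year
HOA dues = $829.56 per year
Combined annual = $2,501.64 + $2,219.16 + $829.56 = $5,550.36
Monthly escrow = $5,550.36 ÷ 12 = $462.53
Monthly shortage recovery: $480.84 / 12 = $40.07
Adjusted monthly = $462.53 + $40.07 = $502.60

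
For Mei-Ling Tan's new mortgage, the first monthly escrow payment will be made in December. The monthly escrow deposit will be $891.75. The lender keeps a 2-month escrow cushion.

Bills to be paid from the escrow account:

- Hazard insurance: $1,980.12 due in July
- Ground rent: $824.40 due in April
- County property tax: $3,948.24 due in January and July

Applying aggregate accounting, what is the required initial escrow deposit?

Cushion = 2 × $891.75 = $1,783.50
Trial balance (start $0, +$891.75 each month, − disbursements):
  Dec: +$891.75 → $891.75
  Jan: +$891.75 − $3,948.24 → -$2,164.74
  Feb: +$891.75 → -$1,272.99
  Mar: +$891.75 → -$381.24
  Apr: +$891.75 − $824.40 → -$313.89
  May: +$891.75 → $577.86
  Jun: +$891.75 → $1,469.61
  Jul: +$891.75 − $5,928.36 → -$3,567.00
  Aug: +$891.75 → -$2,675.25
  Sep: +$891.75 → -$1,783.50
  Oct: +$891.75 → -$891.75
  Nov: +$891.75 → $0.00
Lowest trial balance = -$3,567.00 (Jul)
Initial deposit = cushion − low point = $1,783.50 − (-$3,567.00) = $5,350.50

$5,350.50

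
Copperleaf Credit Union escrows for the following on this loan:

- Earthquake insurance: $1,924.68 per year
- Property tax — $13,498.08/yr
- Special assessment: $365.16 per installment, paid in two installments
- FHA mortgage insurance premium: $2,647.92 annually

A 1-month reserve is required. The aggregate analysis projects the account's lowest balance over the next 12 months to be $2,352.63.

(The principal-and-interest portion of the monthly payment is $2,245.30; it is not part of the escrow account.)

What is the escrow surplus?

$785.88

Earthquake insurance — $1,924.68
Property tax — $13,498.08
Special assessment — $365.16 × 2 = $730.32
FHA mortgage insurance premium — $2,647.92
Annual escrow total = $18,801.00
Monthly = $18,801.00 ÷ 12 = $1,566.75
Cushion = 1 × $1,566.75 = $1,566.75
Surplus = $2,352.63 − $1,566.75 = $785.88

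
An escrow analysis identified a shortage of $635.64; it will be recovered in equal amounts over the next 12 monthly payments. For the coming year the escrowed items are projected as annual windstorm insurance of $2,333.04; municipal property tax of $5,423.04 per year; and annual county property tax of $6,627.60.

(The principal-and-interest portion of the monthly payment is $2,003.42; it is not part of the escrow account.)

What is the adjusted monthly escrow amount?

Windstorm insurance = $2,333.04 annually
Municipal property tax = $5,423.04 annually
County property tax = $6,627.60 annually
Yearly total = $2,333.04 + $5,423.04 + $6,627.60 = $14,383.68
Per month = $14,383.68 / 12 = $1,198.64
Shortage spread = $635.64 / 12 = $52.97/mo
New monthly escrow = $1,198.64 + $52.97 = $1,251.61

$1,251.61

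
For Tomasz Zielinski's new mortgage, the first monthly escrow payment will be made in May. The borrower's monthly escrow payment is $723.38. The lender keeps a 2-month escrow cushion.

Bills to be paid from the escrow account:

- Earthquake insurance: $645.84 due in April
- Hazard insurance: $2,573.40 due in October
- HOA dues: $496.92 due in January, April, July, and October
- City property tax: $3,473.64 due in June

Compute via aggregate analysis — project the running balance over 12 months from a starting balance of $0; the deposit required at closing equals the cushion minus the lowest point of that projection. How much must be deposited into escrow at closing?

$4,147.36

Cushion = 2 × $723.38 = $1,446.76
Trial balance (start $0, +$723.38 each month, − disbursements):
  May: +$723.38 → $723.38
  Jun: +$723.38 − $3,473.64 → -$2,026.88
  Jul: +$723.38 − $496.92 → -$1,800.42
  Aug: +$723.38 → -$1,077.04
  Sep: +$723.38 → -$353.66
  Oct: +$723.38 − $3,070.32 → -$2,700.60
  Nov: +$723.38 → -$1,977.22
  Dec: +$723.38 → -$1,253.84
  Jan: +$723.38 − $496.92 → -$1,027.38
  Feb: +$723.38 → -$304.00
  Mar: +$723.38 → $419.38
  Apr: +$723.38 − $1,142.76 → $0.00
Lowest trial balance = -$2,700.60 (Oct)
Initial deposit = cushion − low point = $1,446.76 − (-$2,700.60) = $4,147.36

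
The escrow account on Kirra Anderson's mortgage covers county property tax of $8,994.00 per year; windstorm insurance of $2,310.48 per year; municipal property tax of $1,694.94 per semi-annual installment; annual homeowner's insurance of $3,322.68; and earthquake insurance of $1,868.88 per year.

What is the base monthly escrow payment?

$1,657.16

County property tax: $8,994.00
Windstorm insurance: $2,310.48
Municipal property tax: $1,694.94 × 2 = $3,389.88
Homeowner's insurance: $3,322.68
Earthquake insurance: $1,868.88
Yearly total = $19,885.92
Monthly = $19,885.92 ÷ 12 = $1,657.16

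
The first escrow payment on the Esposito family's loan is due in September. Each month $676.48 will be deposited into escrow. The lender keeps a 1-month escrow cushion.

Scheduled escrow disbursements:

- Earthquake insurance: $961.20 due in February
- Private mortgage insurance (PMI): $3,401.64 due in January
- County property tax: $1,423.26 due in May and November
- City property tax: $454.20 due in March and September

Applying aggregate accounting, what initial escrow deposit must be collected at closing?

$2,857.90

Cushion = 1 × $676.48 = $676.48
Trial balance (start $0, +$676.48 each month, − disbursements):
  Sep: +$676.48 − $454.20 → $222.28
  Oct: +$676.48 → $898.76
  Nov: +$676.48 − $1,423.26 → $151.98
  Dec: +$676.48 → $828.46
  Jan: +$676.48 − $3,401.64 → -$1,896.70
  Feb: +$676.48 − $961.20 → -$2,181.42
  Mar: +$676.48 − $454.20 → -$1,959.14
  Apr: +$676.48 → -$1,282.66
  May: +$676.48 − $1,423.26 → -$2,029.44
  Jun: +$676.48 → -$1,352.96
  Jul: +$676.48 → -$676.48
  Aug: +$676.48 → $0.00
Lowest trial balance = -$2,181.42 (Feb)
Initial deposit = cushion − low point = $676.48 − (-$2,181.42) = $2,857.90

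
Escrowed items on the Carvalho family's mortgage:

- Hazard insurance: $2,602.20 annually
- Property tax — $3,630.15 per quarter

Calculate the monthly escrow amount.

$1,426.90

Hazard insurance = $2,602.20/yr
Property tax = $3,630.15 × 4 = $14,520.60/yr
Annual escrow total = $17,122.80
Monthly escrow = $17,122.80 / 12 = $1,426.90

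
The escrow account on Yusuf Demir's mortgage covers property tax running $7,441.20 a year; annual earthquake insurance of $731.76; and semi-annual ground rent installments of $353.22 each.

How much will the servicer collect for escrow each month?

Property tax: $7,441.20/yr
Earthquake insurance: $731.76/yr
Ground rent: $353.22 × 2 = $706.44/yr
Yearly total = $8,879.40
Monthly = $8,879.40 ÷ 12 = $739.95

$739.95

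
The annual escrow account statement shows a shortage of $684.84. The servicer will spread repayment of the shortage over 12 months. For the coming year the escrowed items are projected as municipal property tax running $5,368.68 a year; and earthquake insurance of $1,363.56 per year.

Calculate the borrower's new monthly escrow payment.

Municipal property tax = $5,368.68
Earthquake insurance = $1,363.56
Total annual escrow = $5,368.68 + $1,363.56 = $6,732.24
Monthly escrow = $6,732.24 ÷ 12 = $561.02
Shortage per month = $684.84 / 12 = $57.07
Adjusted monthly = $561.02 + $57.07 = $618.09

$618.09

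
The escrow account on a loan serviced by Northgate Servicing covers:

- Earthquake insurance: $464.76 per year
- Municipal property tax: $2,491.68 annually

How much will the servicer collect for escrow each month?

Earthquake insurance — $464.76 annually
Municipal property tax — $2,491.68 annually
Total per year = $464.76 + $2,491.68 = $2,956.44
Monthly = $2,956.44 / 12 = $246.37

$246.37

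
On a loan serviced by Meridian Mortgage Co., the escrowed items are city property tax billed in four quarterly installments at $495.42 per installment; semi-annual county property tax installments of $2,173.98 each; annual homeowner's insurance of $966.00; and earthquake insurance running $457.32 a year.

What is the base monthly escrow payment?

City property tax: $495.42 × 4 = $1,981.68 per year
County property tax: $2,173.98 × 2 = $4,347.96 per year
Homeowner's insurance: $966.00 per year
Earthquake insurance: $457.32 per year
Annual escrow total = $1,981.68 + $4,347.96 + $966.00 + $457.32 = $7,752.96
Per month = $7,752.96 / 12 = $646.08

$646.08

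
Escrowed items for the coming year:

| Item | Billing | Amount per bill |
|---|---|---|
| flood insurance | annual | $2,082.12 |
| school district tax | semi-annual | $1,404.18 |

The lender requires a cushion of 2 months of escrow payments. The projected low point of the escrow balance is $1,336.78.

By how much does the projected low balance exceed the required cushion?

$521.70

Flood insurance — $2,082.12/yr
School district tax — $1,404.18 × 2 = $2,808.36/yr
Total per year = $2,082.12 + $2,808.36 = $4,890.48
Per month = $4,890.48 / 12 = $407.54
Cushion = 2 × $407.54 = $815.08
Excess over cushion: $1,336.78 − $815.08 = $521.70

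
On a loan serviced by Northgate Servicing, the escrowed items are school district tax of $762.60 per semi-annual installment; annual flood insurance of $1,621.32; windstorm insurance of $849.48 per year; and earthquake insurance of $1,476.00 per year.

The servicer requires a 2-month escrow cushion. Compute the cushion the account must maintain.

School district tax — $762.60 × 2 = $1,525.20
Flood insurance — $1,621.32
Windstorm insurance — $849.48
Earthquake insurance — $1,476.00
Combined annual = $5,472.00
Per month = $5,472.00 / 12 = $456.00
Required cushion = 2 × $456.00 = $912.00

$912.00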